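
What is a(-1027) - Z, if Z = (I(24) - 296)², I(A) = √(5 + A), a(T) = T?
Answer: -88672 + 592*√29 ≈ -85484.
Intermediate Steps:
Z = (-296 + √29)² (Z = (√(5 + 24) - 296)² = (√29 - 296)² = (-296 + √29)² ≈ 84457.)
a(-1027) - Z = -1027 - (296 - √29)²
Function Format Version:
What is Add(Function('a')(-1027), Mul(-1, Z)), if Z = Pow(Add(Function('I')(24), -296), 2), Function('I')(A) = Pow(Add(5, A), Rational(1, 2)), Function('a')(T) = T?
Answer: Add(-88672, Mul(592, Pow(29, Rational(1, 2)))) ≈ -85484.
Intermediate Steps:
Z = Pow(Add(-296, Pow(29, Rational(1, 2))), 2) (Z = Pow(Add(Pow(Add(5, 24), Rational(1, 2)), -296), 2) = Pow(Add(Pow(29, Rational(1, 2)), -296), 2) = Pow(Add(-296, Pow(29, Rational(1, 2))), 2) ≈ 84457.)
Add(Function('a')(-1027), Mul(-1, Z)) = Add(-1027, Mul(-1, Pow(Add(296, Mul(-1, Pow(29, Rational(1, 2)))), 2)))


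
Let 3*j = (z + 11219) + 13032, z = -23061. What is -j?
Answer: -1190/3 ≈ -396.67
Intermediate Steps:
j = 1190/3 (j = ((-23061 + 11219) + 13032)/3 = (-11842 + 13032)/3 = (1/3)*1190 = 1190/3 ≈ 396.67)
-j = -1*1190/3 = -1190/3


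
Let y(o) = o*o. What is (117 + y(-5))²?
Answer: 20164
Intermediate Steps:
y(o) = o²
(117 + y(-5))² = (117 + (-5)²)² = (117 + 25)² = 142² = 20164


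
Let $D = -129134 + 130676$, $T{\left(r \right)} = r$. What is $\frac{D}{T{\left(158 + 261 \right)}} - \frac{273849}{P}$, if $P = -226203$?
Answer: $\frac{154515919}{31593019} \approx 4.8908$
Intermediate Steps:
$D = 1542$
$\frac{D}{T{\left(158 + 261 \right)}} - \frac{273849}{P} = \frac{1542}{158 + 261} - \frac{273849}{-226203} = \frac{1542}{419} - - \frac{91283}{75401} = 1542 \cdot \frac{1}{419} + \frac{91283}{75401} = \frac{1542}{419} + \frac{91283}{75401} = \frac{154515919}{31593019}$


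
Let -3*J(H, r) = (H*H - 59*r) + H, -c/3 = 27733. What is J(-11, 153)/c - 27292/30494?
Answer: -3541958161/3805605459 ≈ -0.93072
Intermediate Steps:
c = -83199 (c = -3*27733 = -83199)
J(H, r) = -H/3 - H²/3 + 59*r/3 (J(H, r) = -((H*H - 59*r) + H)/3 = -((H² - 59*r) + H)/3 = -(H + H² - 59*r)/3 = -H/3 - H²/3 + 59*r/3)
J(-11, 153)/c - 27292/30494 = (-⅓*(-11) - ⅓*(-11)² + (59/3)*153)/(-83199) - 27292/30494 = (11/3 - ⅓*121 + 3009)*(-1/83199) - 27292*1/30494 = (11/3 - 121/3 + 3009)*(-1/83199) - 13646/15247 = (8917/3)*(-1/83199) - 13646/15247 = -8917/249597 - 13646/15247 = -3541958161/3805605459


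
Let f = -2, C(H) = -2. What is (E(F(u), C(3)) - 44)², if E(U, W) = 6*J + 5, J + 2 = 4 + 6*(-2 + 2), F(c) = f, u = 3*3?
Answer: 729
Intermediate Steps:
u = 9
F(c) = -2
J = 2 (J = -2 + (4 + 6*(-2 + 2)) = -2 + (4 + 6*0) = -2 + (4 + 0) = -2 + 4 = 2)
E(U, W) = 17 (E(U, W) = 6*2 + 5 = 12 + 5 = 17)
(E(F(u), C(3)) - 44)² = (17 - 44)² = (-27)² = 729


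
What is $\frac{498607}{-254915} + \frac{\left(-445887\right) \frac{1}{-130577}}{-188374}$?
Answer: $- \frac{721441500408823}{368836690411010} \approx -1.956$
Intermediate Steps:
$\frac{498607}{-254915} + \frac{\left(-445887\right) \frac{1}{-130577}}{-188374} = 498607 \left(- \frac{1}{254915}\right) + \left(-445887\right) \left(- \frac{1}{130577}\right) \left(- \frac{1}{188374}\right) = - \frac{498607}{254915} + \frac{445887}{130577} \left(- \frac{1}{188374}\right) = - \frac{498607}{254915} - \frac{445887}{24597311798} = - \frac{721441500408823}{368836690411010}$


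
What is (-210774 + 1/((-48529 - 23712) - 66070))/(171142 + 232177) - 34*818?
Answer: -221639797260489/7969064887 ≈ -27813.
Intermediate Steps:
(-210774 + 1/((-48529 - 23712) - 66070))/(171142 + 232177) - 34*818 = (-210774 + 1/(-72241 - 66070))/403319 - 27812 = (-210774 + 1/(-138311))*(1/403319) - 27812 = (-210774 - 1/138311)*(1/403319) - 27812 = -29152362715/138311*1/403319 - 27812 = -4164623245/7969064887 - 27812 = -221639797260489/7969064887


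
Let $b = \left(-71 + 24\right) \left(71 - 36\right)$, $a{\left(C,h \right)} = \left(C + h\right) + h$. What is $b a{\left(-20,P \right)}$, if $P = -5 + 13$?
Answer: $6580$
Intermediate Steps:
$P = 8$
$a{\left(C,h \right)} = C + 2 h$
$b = -1645$ ($b = \left(-47\right) 35 = -1645$)
$b a{\left(-20,P \right)} = - 1645 \left(-20 + 2 \cdot 8\right) = - 1645 \left(-20 + 16\right) = \left(-1645\right) \left(-4\right) = 6580$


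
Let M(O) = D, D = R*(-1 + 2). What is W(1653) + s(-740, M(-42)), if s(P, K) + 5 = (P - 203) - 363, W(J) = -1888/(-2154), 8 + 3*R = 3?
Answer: -1411003/1077 ≈ -1310.1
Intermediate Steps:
R = -5/3 (R = -8/3 + (1/3)*3 = -8/3 + 1 = -5/3 ≈ -1.6667)
D = -5/3 (D = -5*(-1 + 2)/3 = -5/3*1 = -5/3 ≈ -1.6667)
W(J) = 944/1077 (W(J) = -1888*(-1/2154) = 944/1077)
M(O) = -5/3
s(P, K) = -571 + P (s(P, K) = -5 + ((P - 203) - 363) = -5 + ((-203 + P) - 363) = -5 + (-566 + P) = -571 + P)
W(1653) + s(-740, M(-42)) = 944/1077 + (-571 - 740) = 944/1077 - 1311 = -1411003/1077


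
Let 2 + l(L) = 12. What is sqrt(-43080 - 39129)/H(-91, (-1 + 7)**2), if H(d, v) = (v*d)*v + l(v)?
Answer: -I*sqrt(82209)/117926 ≈ -0.0024314*I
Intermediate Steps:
l(L) = 10 (l(L) = -2 + 12 = 10)
H(d, v) = 10 + d*v**2 (H(d, v) = (v*d)*v + 10 = (d*v)*v + 10 = d*v**2 + 10 = 10 + d*v**2)
sqrt(-43080 - 39129)/H(-91, (-1 + 7)**2) = sqrt(-43080 - 39129)/(10 - 91*(-1 + 7)**4) = sqrt(-82209)/(10 - 91*(6**2)**2) = (I*sqrt(82209))/(10 - 91*36**2) = (I*sqrt(82209))/(10 - 91*1296) = (I*sqrt(82209))/(10 - 117936) = (I*sqrt(82209))/(-117926) = (I*sqrt(82209))*(-1/117926) = -I*sqrt(82209)/117926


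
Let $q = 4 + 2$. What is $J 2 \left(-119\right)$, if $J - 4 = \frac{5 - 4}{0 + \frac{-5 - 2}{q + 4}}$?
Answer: $-612$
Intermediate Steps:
$q = 6$
$J = \frac{18}{7}$ ($J = 4 + \frac{5 - 4}{0 + \frac{-5 - 2}{6 + 4}} = 4 + 1 \frac{1}{0 - \frac{7}{10}} = 4 + 1 \frac{1}{- \frac{7}{10}} = 4 + 1 \left(- \frac{10}{7}\right) = 4 - \frac{10}{7} = \frac{18}{7} \approx 2.5714$)
$J 2 \left(-119\right) = \frac{18}{7} \cdot 2 \left(-119\right) = \frac{36}{7} \left(-119\right) = -612$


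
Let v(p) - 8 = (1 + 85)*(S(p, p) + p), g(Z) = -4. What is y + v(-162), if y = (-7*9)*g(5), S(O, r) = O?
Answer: -27604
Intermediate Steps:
v(p) = 8 + 172*p (v(p) = 8 + (1 + 85)*(p + p) = 8 + 86*(2*p) = 8 + 172*p)
y = 252 (y = -7*9*(-4) = -63*(-4) = 252)
y + v(-162) = 252 + (8 + 172*(-162)) = 252 + (8 - 27864) = 252 - 27856 = -27604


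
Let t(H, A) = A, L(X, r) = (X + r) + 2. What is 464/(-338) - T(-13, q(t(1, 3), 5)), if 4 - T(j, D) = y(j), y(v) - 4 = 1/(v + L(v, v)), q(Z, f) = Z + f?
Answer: -8753/6253 ≈ -1.3998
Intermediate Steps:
L(X, r) = 2 + X + r
y(v) = 4 + 1/(2 + 3*v) (y(v) = 4 + 1/(v + (2 + v + v)) = 4 + 1/(v + (2 + 2*v)) = 4 + 1/(2 + 3*v))
T(j, D) = 4 - 3*(3 + 4*j)/(2 + 3*j)
464/(-338) - T(-13, q(t(1, 3), 5)) = 464/(-338) - (-1)/(2 + 3*(-13)) = 464*(-1/338) - (-1)/(2 - 39) = -232/169 - (-1)/(-37) = -232/169 - (-1)*(-1)/37 = -232/169 - 1*1/37 = -232/169 - 1/37 = -8753/6253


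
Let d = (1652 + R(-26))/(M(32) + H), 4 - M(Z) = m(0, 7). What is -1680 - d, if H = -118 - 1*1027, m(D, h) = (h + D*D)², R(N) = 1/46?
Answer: -91887207/54740 ≈ -1678.6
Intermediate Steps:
R(N) = 1/46
m(D, h) = (h + D²)²
M(Z) = -45 (M(Z) = 4 - (7 + 0²)² = 4 - (7 + 0)² = 4 - 1*7² = 4 - 1*49 = 4 - 49 = -45)
H = -1145 (H = -118 - 1027 = -1145)
d = -75993/54740 (d = (1652 + 1/46)/(-45 - 1145) = (75993/46)/(-1190) = (75993/46)*(-1/1190) = -75993/54740 ≈ -1.3883)
-1680 - d = -1680 - 1*(-75993/54740) = -1680 + 75993/54740 = -91887207/54740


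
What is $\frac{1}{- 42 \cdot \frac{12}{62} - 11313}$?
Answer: $- \frac{31}{350955} \approx -8.833 \cdot 10^{-5}$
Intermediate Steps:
$\frac{1}{- 42 \cdot \frac{12}{62} - 11313} = \frac{1}{- 42 \cdot 12 \cdot \frac{1}{62} - 11313} = \frac{1}{\left(-42\right) \frac{6}{31} - 11313} = \frac{1}{- \frac{252}{31} - 11313} = \frac{1}{- \frac{350955}{31}} = - \frac{31}{350955}$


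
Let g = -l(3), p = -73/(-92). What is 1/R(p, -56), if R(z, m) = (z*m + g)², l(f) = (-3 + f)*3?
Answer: 529/1044484 ≈ 0.00050647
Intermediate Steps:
l(f) = -9 + 3*f
p = 73/92 (p = -73*(-1/92) = 73/92 ≈ 0.79348)
g = 0 (g = -(-9 + 3*3) = -(-9 + 9) = -1*0 = 0)
R(z, m) = m²*z² (R(z, m) = (z*m + 0)² = (m*z + 0)² = (m*z)² = m²*z²)
1/R(p, -56) = 1/((-56)²*(73/92)²) = 1/(3136*(5329/8464)) = 1/(1044484/529) = 529/1044484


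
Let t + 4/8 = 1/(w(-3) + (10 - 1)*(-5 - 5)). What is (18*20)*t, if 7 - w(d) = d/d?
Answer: -1290/7 ≈ -184.29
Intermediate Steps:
w(d) = 6 (w(d) = 7 - d/d = 7 - 1*1 = 7 - 1 = 6)
t = -43/84 (t = -½ + 1/(6 + (10 - 1)*(-5 - 5)) = -½ + 1/(6 + 9*(-10)) = -½ + 1/(6 - 90) = -½ + 1/(-84) = -½ - 1/84 = -43/84 ≈ -0.51190)
(18*20)*t = (18*20)*(-43/84) = 360*(-43/84) = -1290/7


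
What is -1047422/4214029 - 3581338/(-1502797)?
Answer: 13517799551468/6332830139113 ≈ 2.1346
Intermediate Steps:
-1047422/4214029 - 3581338/(-1502797) = -1047422*1/4214029 - 3581338*(-1/1502797) = -1047422/4214029 + 3581338/1502797 = 13517799551468/6332830139113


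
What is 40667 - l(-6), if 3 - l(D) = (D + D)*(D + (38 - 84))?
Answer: 41288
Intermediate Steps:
l(D) = 3 - 2*D*(-46 + D) (l(D) = 3 - (D + D)*(D + (38 - 84)) = 3 - 2*D*(D - 46) = 3 - 2*D*(-46 + D))
40667 - l(-6) = 40667 - (3 - 2*(-6)**2 + 92*(-6)) = 40667 - (3 - 2*36 - 552) = 40667 - (3 - 72 - 552) = 40667 - 1*(-621) = 40667 + 621 = 41288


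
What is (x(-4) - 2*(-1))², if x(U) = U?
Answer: 4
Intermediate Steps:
(x(-4) - 2*(-1))² = (-4 - 2*(-1))² = (-4 + 2)² = (-2)² = 4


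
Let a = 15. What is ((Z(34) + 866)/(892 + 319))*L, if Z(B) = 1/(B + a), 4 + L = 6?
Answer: 84870/59339 ≈ 1.4303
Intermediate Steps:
L = 2 (L = -4 + 6 = 2)
Z(B) = 1/(15 + B) (Z(B) = 1/(B + 15) = 1/(15 + B))
((Z(34) + 866)/(892 + 319))*L = ((1/(15 + 34) + 866)/(892 + 319))*2 = ((1/49 + 866)/1211)*2 = ((1/49 + 866)*(1/1211))*2 = ((42435/49)*(1/1211))*2 = (42435/59339)*2 = 84870/59339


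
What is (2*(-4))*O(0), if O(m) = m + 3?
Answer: -24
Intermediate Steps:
O(m) = 3 + m
(2*(-4))*O(0) = (2*(-4))*(3 + 0) = -8*3 = -24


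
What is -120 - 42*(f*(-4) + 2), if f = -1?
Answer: -372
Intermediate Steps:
-120 - 42*(f*(-4) + 2) = -120 - 42*(-1*(-4) + 2) = -120 - 42*(4 + 2) = -120 - 42*6 = -120 - 252 = -372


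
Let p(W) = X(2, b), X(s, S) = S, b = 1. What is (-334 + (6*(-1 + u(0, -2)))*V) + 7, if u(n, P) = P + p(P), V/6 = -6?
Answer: 105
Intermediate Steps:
V = -36 (V = 6*(-6) = -36)
p(W) = 1
u(n, P) = 1 + P (u(n, P) = P + 1 = 1 + P)
(-334 + (6*(-1 + u(0, -2)))*V) + 7 = (-334 + (6*(-1 + (1 - 2)))*(-36)) + 7 = (-334 + (6*(-1 - 1))*(-36)) + 7 = (-334 + (6*(-2))*(-36)) + 7 = (-334 - 12*(-36)) + 7 = (-334 + 432) + 7 = 98 + 7 = 105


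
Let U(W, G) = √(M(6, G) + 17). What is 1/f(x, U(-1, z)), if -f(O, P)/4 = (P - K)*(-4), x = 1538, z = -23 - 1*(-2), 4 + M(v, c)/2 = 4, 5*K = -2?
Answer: -5/3368 + 25*√17/6736 ≈ 0.013818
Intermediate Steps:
K = -⅖ (K = (⅕)*(-2) = -⅖ ≈ -0.40000)
M(v, c) = 0 (M(v, c) = -8 + 2*4 = -8 + 8 = 0)
z = -21 (z = -23 + 2 = -21)
U(W, G) = √17 (U(W, G) = √(0 + 17) = √17)
f(O, P) = 32/5 + 16*P (f(O, P) = -4*(P - 1*(-⅖))*(-4) = -4*(P + ⅖)*(-4) = -4*(⅖ + P)*(-4) = -4*(-8/5 - 4*P) = 32/5 + 16*P)
1/f(x, U(-1, z)) = 1/(32/5 + 16*√17)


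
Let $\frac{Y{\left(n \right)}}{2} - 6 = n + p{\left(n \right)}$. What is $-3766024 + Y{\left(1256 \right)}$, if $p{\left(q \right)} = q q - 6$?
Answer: $-608440$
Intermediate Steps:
$p{\left(q \right)} = -6 + q^{2}$ ($p{\left(q \right)} = q^{2} - 6 = -6 + q^{2}$)
$Y{\left(n \right)} = 2 n + 2 n^{2}$ ($Y{\left(n \right)} = 12 + 2 \left(n + \left(-6 + n^{2}\right)\right) = 12 + 2 \left(-6 + n + n^{2}\right) = 12 + \left(-12 + 2 n + 2 n^{2}\right) = 2 n + 2 n^{2}$)
$-3766024 + Y{\left(1256 \right)} = -3766024 + 2 \cdot 1256 \left(1 + 1256\right) = -3766024 + 2 \cdot 1256 \cdot 1257 = -3766024 + 3157584 = -608440$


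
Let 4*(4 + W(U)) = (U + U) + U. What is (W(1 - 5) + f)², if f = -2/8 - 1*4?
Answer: 2025/16 ≈ 126.56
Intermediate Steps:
W(U) = -4 + 3*U/4 (W(U) = -4 + ((U + U) + U)/4 = -4 + (2*U + U)/4 = -4 + (3*U)/4 = -4 + 3*U/4)
f = -17/4 (f = -2*⅛ - 4 = -¼ - 4 = -17/4 ≈ -4.2500)
(W(1 - 5) + f)² = ((-4 + 3*(1 - 5)/4) - 17/4)² = ((-4 + (¾)*(-4)) - 17/4)² = ((-4 - 3) - 17/4)² = (-7 - 17/4)² = (-45/4)² = 2025/16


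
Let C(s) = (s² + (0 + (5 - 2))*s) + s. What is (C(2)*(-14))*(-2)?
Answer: 336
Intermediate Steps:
C(s) = s² + 4*s (C(s) = (s² + (0 + 3)*s) + s = (s² + 3*s) + s = s² + 4*s)
(C(2)*(-14))*(-2) = ((2*(4 + 2))*(-14))*(-2) = ((2*6)*(-14))*(-2) = (12*(-14))*(-2) = -168*(-2) = 336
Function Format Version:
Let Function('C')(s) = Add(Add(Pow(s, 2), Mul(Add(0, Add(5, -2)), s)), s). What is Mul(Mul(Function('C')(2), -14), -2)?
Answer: 336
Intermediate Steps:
Function('C')(s) = Add(Pow(s, 2), Mul(4, s)) (Function('C')(s) = Add(Add(Pow(s, 2), Mul(Add(0, 3), s)), s) = Add(Add(Pow(s, 2), Mul(3, s)), s) = Add(Pow(s, 2), Mul(4, s)))
Mul(Mul(Function('C')(2), -14), -2) = Mul(Mul(Mul(2, Add(4, 2)), -14), -2) = Mul(Mul(Mul(2, 6), -14), -2) = Mul(Mul(12, -14), -2) = Mul(-168, -2) = 336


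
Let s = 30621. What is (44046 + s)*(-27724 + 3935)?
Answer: -1776253263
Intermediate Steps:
(44046 + s)*(-27724 + 3935) = (44046 + 30621)*(-27724 + 3935) = 74667*(-23789) = -1776253263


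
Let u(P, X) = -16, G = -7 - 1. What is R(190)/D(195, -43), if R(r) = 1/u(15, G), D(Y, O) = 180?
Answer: -1/2880 ≈ -0.00034722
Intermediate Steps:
G = -8
R(r) = -1/16 (R(r) = 1/(-16) = -1/16)
R(190)/D(195, -43) = -1/16/180 = -1/16*1/180 = -1/2880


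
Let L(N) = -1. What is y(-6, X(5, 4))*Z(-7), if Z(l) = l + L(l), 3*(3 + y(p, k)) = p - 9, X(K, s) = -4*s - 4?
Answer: 64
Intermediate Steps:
X(K, s) = -4 - 4*s
y(p, k) = -6 + p/3 (y(p, k) = -3 + (p - 9)/3 = -3 + (-9 + p)/3 = -3 + (-3 + p/3) = -6 + p/3)
Z(l) = -1 + l (Z(l) = l - 1 = -1 + l)
y(-6, X(5, 4))*Z(-7) = (-6 + (1/3)*(-6))*(-1 - 7) = (-6 - 2)*(-8) = -8*(-8) = 64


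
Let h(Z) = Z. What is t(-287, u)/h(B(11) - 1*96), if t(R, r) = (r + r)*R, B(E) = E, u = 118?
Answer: 67732/85 ≈ 796.85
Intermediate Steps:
t(R, r) = 2*R*r (t(R, r) = (2*r)*R = 2*R*r)
t(-287, u)/h(B(11) - 1*96) = (2*(-287)*118)/(11 - 1*96) = -67732/(11 - 96) = -67732/(-85) = -67732*(-1/85) = 67732/85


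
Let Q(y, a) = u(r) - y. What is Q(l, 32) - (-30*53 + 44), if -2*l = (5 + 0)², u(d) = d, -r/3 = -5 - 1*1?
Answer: 3153/2 ≈ 1576.5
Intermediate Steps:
r = 18 (r = -3*(-5 - 1*1) = -3*(-5 - 1) = -3*(-6) = 18)
l = -25/2 (l = -(5 + 0)²/2 = -½*5² = -½*25 = -25/2 ≈ -12.500)
Q(y, a) = 18 - y
Q(l, 32) - (-30*53 + 44) = (18 - 1*(-25/2)) - (-30*53 + 44) = (18 + 25/2) - (-1590 + 44) = 61/2 - 1*(-1546) = 61/2 + 1546 = 3153/2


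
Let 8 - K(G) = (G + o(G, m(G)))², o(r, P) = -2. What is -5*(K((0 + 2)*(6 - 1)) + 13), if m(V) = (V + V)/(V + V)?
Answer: 215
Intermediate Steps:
m(V) = 1 (m(V) = (2*V)/((2*V)) = (2*V)*(1/(2*V)) = 1)
K(G) = 8 - (-2 + G)² (K(G) = 8 - (G - 2)² = 8 - (-2 + G)²)
-5*(K((0 + 2)*(6 - 1)) + 13) = -5*((8 - (-2 + (0 + 2)*(6 - 1))²) + 13) = -5*((8 - (-2 + 2*5)²) + 13) = -5*((8 - (-2 + 10)²) + 13) = -5*((8 - 1*8²) + 13) = -5*((8 - 1*64) + 13) = -5*((8 - 64) + 13) = -5*(-56 + 13) = -5*(-43) = 215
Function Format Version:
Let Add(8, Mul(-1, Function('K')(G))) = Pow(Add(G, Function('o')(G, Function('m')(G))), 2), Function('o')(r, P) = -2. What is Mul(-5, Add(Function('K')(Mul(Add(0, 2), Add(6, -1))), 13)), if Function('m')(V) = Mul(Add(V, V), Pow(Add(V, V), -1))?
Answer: 215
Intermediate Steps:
Function('m')(V) = 1 (Function('m')(V) = Mul(Mul(2, V), Pow(Mul(2, V), -1)) = Mul(Mul(2, V), Mul(Rational(1, 2), Pow(V, -1))) = 1)
Function('K')(G) = Add(8, Mul(-1, Pow(Add(-2, G), 2))) (Function('K')(G) = Add(8, Mul(-1, Pow(Add(G, -2), 2))) = Add(8, Mul(-1, Pow(Add(-2, G), 2))))
Mul(-5, Add(Function('K')(Mul(Add(0, 2), Add(6, -1))), 13)) = Mul(-5, Add(Add(8, Mul(-1, Pow(Add(-2, Mul(Add(0, 2), Add(6, -1))), 2))), 13)) = Mul(-5, Add(Add(8, Mul(-1, Pow(Add(-2, Mul(2, 5)), 2))), 13)) = Mul(-5, Add(Add(8, Mul(-1, Pow(Add(-2, 10), 2))), 13)) = Mul(-5, Add(Add(8, Mul(-1, Pow(8, 2))), 13)) = Mul(-5, Add(Add(8, Mul(-1, 64)), 13)) = Mul(-5, Add(Add(8, -64), 13)) = Mul(-5, Add(-56, 13)) = Mul(-5, -43) = 215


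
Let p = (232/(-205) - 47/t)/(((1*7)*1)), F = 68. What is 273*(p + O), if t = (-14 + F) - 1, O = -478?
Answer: -1418672619/10865 ≈ -1.3057e+5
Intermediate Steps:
t = 53 (t = (-14 + 68) - 1 = 54 - 1 = 53)
p = -3133/10865 (p = (232/(-205) - 47/53)/(((1*7)*1)) = (232*(-1/205) - 47*1/53)/((7*1)) = (-232/205 - 47/53)/7 = -21931/10865*1/7 = -3133/10865 ≈ -0.28836)
273*(p + O) = 273*(-3133/10865 - 478) = 273*(-5196603/10865) = -1418672619/10865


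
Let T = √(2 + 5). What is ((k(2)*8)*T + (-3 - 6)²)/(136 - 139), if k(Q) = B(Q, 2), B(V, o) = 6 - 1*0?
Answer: -27 - 16*√7 ≈ -69.332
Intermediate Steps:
T = √7 ≈ 2.6458
B(V, o) = 6 (B(V, o) = 6 + 0 = 6)
k(Q) = 6
((k(2)*8)*T + (-3 - 6)²)/(136 - 139) = ((6*8)*√7 + (-3 - 6)²)/(136 - 139) = (48*√7 + (-9)²)/(-3) = (48*√7 + 81)*(-⅓) = (81 + 48*√7)*(-⅓) = -27 - 16*√7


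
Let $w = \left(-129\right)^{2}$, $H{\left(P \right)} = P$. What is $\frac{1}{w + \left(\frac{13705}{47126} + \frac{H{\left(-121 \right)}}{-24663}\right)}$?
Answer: $\frac{1162268538}{19341654449519} \approx 6.0091 \cdot 10^{-5}$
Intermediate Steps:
$w = 16641$
$\frac{1}{w + \left(\frac{13705}{47126} + \frac{H{\left(-121 \right)}}{-24663}\right)} = \frac{1}{16641 + \left(\frac{13705}{47126} - \frac{121}{-24663}\right)} = \frac{1}{16641 + \left(13705 \cdot \frac{1}{47126} - - \frac{121}{24663}\right)} = \frac{1}{16641 + \left(\frac{13705}{47126} + \frac{121}{24663}\right)} = \frac{1}{16641 + \frac{343708661}{1162268538}} = \frac{1}{\frac{19341654449519}{1162268538}} = \frac{1162268538}{19341654449519}$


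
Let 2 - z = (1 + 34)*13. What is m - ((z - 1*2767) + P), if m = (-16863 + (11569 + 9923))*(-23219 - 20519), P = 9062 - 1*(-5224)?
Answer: -202474268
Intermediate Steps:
z = -453 (z = 2 - (1 + 34)*13 = 2 - 35*13 = 2 - 1*455 = 2 - 455 = -453)
P = 14286 (P = 9062 + 5224 = 14286)
m = -202463202 (m = (-16863 + 21492)*(-43738) = 4629*(-43738) = -202463202)
m - ((z - 1*2767) + P) = -202463202 - ((-453 - 1*2767) + 14286) = -202463202 - ((-453 - 2767) + 14286) = -202463202 - (-3220 + 14286) = -202463202 - 1*11066 = -202463202 - 11066 = -202474268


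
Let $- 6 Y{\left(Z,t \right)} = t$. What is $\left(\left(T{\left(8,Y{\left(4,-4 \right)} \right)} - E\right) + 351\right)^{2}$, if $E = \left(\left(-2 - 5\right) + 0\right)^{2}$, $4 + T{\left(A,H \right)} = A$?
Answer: $93636$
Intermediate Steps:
$Y{\left(Z,t \right)} = - \frac{t}{6}$
$T{\left(A,H \right)} = -4 + A$
$E = 49$ ($E = \left(-7 + 0\right)^{2} = \left(-7\right)^{2} = 49$)
$\left(\left(T{\left(8,Y{\left(4,-4 \right)} \right)} - E\right) + 351\right)^{2} = \left(\left(\left(-4 + 8\right) - 49\right) + 351\right)^{2} = \left(\left(4 - 49\right) + 351\right)^{2} = \left(-45 + 351\right)^{2} = 306^{2} = 93636$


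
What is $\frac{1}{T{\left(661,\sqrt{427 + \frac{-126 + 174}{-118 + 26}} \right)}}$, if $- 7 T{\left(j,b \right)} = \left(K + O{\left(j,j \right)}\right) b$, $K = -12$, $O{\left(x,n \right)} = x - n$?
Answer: $\frac{7 \sqrt{225607}}{117708} \approx 0.028247$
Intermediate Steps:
$T{\left(j,b \right)} = \frac{12 b}{7}$ ($T{\left(j,b \right)} = - \frac{\left(-12 + \left(j - j\right)\right) b}{7} = - \frac{\left(-12 + 0\right) b}{7} = - \frac{\left(-12\right) b}{7} = \frac{12 b}{7}$)
$\frac{1}{T{\left(661,\sqrt{427 + \frac{-126 + 174}{-118 + 26}} \right)}} = \frac{1}{\frac{12}{7} \sqrt{427 + \frac{-126 + 174}{-118 + 26}}} = \frac{1}{\frac{12}{7} \sqrt{427 + \frac{48}{-92}}} = \frac{1}{\frac{12}{7} \sqrt{427 + 48 \left(- \frac{1}{92}\right)}} = \frac{1}{\frac{12}{7} \sqrt{427 - \frac{12}{23}}} = \frac{1}{\frac{12}{7} \sqrt{\frac{9809}{23}}} = \frac{1}{\frac{12}{7} \frac{\sqrt{225607}}{23}} = \frac{1}{\frac{12}{161} \sqrt{225607}} = \frac{7 \sqrt{225607}}{117708}$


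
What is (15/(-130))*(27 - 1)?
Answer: -3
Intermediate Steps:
(15/(-130))*(27 - 1) = (15*(-1/130))*26 = -3/26*26 = -3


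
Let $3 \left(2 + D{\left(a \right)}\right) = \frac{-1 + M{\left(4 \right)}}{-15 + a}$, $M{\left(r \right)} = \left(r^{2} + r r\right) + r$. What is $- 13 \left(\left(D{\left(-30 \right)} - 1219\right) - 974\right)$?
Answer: $\frac{770536}{27} \approx 28538.0$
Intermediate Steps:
$M{\left(r \right)} = r + 2 r^{2}$ ($M{\left(r \right)} = \left(r^{2} + r^{2}\right) + r = 2 r^{2} + r = r + 2 r^{2}$)
$D{\left(a \right)} = -2 + \frac{35}{3 \left(-15 + a\right)}$ ($D{\left(a \right)} = -2 + \frac{\left(-1 + 4 \left(1 + 2 \cdot 4\right)\right) \frac{1}{-15 + a}}{3} = -2 + \frac{\left(-1 + 4 \left(1 + 8\right)\right) \frac{1}{-15 + a}}{3} = -2 + \frac{\left(-1 + 4 \cdot 9\right) \frac{1}{-15 + a}}{3} = -2 + \frac{\left(-1 + 36\right) \frac{1}{-15 + a}}{3} = -2 + \frac{35 \frac{1}{-15 + a}}{3} = -2 + \frac{35}{3 \left(-15 + a\right)}$)
$- 13 \left(\left(D{\left(-30 \right)} - 1219\right) - 974\right) = - 13 \left(\left(\frac{125 - -180}{3 \left(-15 - 30\right)} - 1219\right) - 974\right) = - 13 \left(\left(\frac{125 + 180}{3 \left(-45\right)} - 1219\right) - 974\right) = - 13 \left(\left(\frac{1}{3} \left(- \frac{1}{45}\right) 305 - 1219\right) - 974\right) = - 13 \left(\left(- \frac{61}{27} - 1219\right) - 974\right) = - 13 \left(- \frac{32974}{27} - 974\right) = \left(-13\right) \left(- \frac{59272}{27}\right) = \frac{770536}{27}$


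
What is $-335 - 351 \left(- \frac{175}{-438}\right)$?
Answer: $- \frac{69385}{146} \approx -475.24$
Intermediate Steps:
$-335 - 351 \left(- \frac{175}{-438}\right) = -335 - 351 \left(\left(-175\right) \left(- \frac{1}{438}\right)\right) = -335 - \frac{20475}{146} = - \frac{69385}{146}$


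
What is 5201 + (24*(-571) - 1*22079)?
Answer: -30582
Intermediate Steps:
5201 + (24*(-571) - 1*22079) = 5201 + (-13704 - 22079) = 5201 - 35783 = -30582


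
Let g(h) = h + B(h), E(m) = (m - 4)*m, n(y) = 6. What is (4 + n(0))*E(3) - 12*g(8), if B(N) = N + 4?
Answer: -270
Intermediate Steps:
B(N) = 4 + N
E(m) = m*(-4 + m) (E(m) = (-4 + m)*m = m*(-4 + m))
g(h) = 4 + 2*h (g(h) = h + (4 + h) = 4 + 2*h)
(4 + n(0))*E(3) - 12*g(8) = (4 + 6)*(3*(-4 + 3)) - 12*(4 + 2*8) = 10*(3*(-1)) - 12*(4 + 16) = 10*(-3) - 12*20 = -30 - 240 = -270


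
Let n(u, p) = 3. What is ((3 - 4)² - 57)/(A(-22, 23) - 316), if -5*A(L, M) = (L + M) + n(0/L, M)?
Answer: 35/198 ≈ 0.17677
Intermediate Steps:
A(L, M) = -⅗ - L/5 - M/5 (A(L, M) = -((L + M) + 3)/5 = -(3 + L + M)/5 = -⅗ - L/5 - M/5)
((3 - 4)² - 57)/(A(-22, 23) - 316) = ((3 - 4)² - 57)/((-⅗ - ⅕*(-22) - ⅕*23) - 316) = ((-1)² - 57)/((-⅗ + 22/5 - 23/5) - 316) = (1 - 57)/(-⅘ - 316) = -56/(-1584/5) = -56*(-5/1584) = 35/198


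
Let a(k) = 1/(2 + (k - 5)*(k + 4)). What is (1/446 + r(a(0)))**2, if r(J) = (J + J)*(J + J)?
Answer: 277729/1305087876 ≈ 0.00021280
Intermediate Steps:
a(k) = 1/(2 + (-5 + k)*(4 + k))
r(J) = 4*J**2 (r(J) = (2*J)*(2*J) = 4*J**2)
(1/446 + r(a(0)))**2 = (1/446 + 4*(1/(-18 + 0**2 - 1*0))**2)**2 = (1/446 + 4*(1/(-18 + 0 + 0))**2)**2 = (1/446 + 4*(1/(-18))**2)**2 = (1/446 + 4*(-1/18)**2)**2 = (1/446 + 4*(1/324))**2 = (1/446 + 1/81)**2 = (527/36126)**2 = 277729/1305087876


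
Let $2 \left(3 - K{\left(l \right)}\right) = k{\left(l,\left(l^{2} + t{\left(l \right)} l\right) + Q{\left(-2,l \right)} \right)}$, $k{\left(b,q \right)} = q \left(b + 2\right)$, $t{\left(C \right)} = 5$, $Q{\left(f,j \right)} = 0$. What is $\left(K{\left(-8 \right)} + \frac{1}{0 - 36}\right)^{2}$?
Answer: $\frac{7284601}{1296} \approx 5620.8$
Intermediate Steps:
$k{\left(b,q \right)} = q \left(2 + b\right)$
$K{\left(l \right)} = 3 - \frac{\left(2 + l\right) \left(l^{2} + 5 l\right)}{2}$ ($K{\left(l \right)} = 3 - \frac{\left(\left(l^{2} + 5 l\right) + 0\right) \left(2 + l\right)}{2} = 3 - \frac{\left(l^{2} + 5 l\right) \left(2 + l\right)}{2} = 3 - \frac{\left(2 + l\right) \left(l^{2} + 5 l\right)}{2}$)
$\left(K{\left(-8 \right)} + \frac{1}{0 - 36}\right)^{2} = \left(\left(3 - - 4 \left(2 - 8\right) \left(5 - 8\right)\right) + \frac{1}{0 - 36}\right)^{2} = \left(\left(3 - \left(-4\right) \left(-6\right) \left(-3\right)\right) + \frac{1}{-36}\right)^{2} = \left(\left(3 + 72\right) - \frac{1}{36}\right)^{2} = \left(75 - \frac{1}{36}\right)^{2} = \left(\frac{2699}{36}\right)^{2} = \frac{7284601}{1296}$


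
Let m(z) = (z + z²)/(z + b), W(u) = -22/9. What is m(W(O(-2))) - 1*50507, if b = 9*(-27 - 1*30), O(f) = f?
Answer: -2108718043/41751 ≈ -50507.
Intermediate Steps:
b = -513 (b = 9*(-27 - 30) = 9*(-57) = -513)
W(u) = -22/9 (W(u) = -22*⅑ = -22/9)
m(z) = (z + z²)/(-513 + z) (m(z) = (z + z²)/(z - 513) = (z + z²)/(-513 + z))
m(W(O(-2))) - 1*50507 = -22*(1 - 22/9)/(9*(-513 - 22/9)) - 1*50507 = -22/9*(-13/9)/(-4639/9) - 50507 = -22/9*(-9/4639)*(-13/9) - 50507 = -286/41751 - 50507 = -2108718043/41751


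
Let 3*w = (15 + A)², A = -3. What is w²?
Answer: 2304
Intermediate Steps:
w = 48 (w = (15 - 3)²/3 = (⅓)*12² = (⅓)*144 = 48)
w² = 48² = 2304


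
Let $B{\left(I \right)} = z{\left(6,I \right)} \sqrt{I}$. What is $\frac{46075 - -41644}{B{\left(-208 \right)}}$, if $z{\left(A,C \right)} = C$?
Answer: $\frac{87719 i \sqrt{13}}{10816} \approx 29.241 i$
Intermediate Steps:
$B{\left(I \right)} = I^{\frac{3}{2}}$ ($B{\left(I \right)} = I \sqrt{I} = I^{\frac{3}{2}}$)
$\frac{46075 - -41644}{B{\left(-208 \right)}} = \frac{46075 - -41644}{\left(-208\right)^{\frac{3}{2}}} = \frac{46075 + 41644}{\left(-832\right) i \sqrt{13}} = 87719 \frac{i \sqrt{13}}{10816} = \frac{87719 i \sqrt{13}}{10816}$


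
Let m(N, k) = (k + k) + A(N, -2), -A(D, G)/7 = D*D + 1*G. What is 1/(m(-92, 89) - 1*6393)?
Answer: -1/65449 ≈ -1.5279e-5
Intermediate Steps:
A(D, G) = -7*G - 7*D**2 (A(D, G) = -7*(D*D + 1*G) = -7*(D**2 + G) = -7*(G + D**2) = -7*G - 7*D**2)
m(N, k) = 14 - 7*N**2 + 2*k (m(N, k) = (k + k) + (-7*(-2) - 7*N**2) = 2*k + (14 - 7*N**2) = 14 - 7*N**2 + 2*k)
1/(m(-92, 89) - 1*6393) = 1/((14 - 7*(-92)**2 + 2*89) - 1*6393) = 1/((14 - 7*8464 + 178) - 6393) = 1/((14 - 59248 + 178) - 6393) = 1/(-59056 - 6393) = 1/(-65449) = -1/65449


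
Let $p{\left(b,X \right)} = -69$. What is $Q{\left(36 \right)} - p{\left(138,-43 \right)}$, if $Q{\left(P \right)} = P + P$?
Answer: $141$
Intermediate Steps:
$Q{\left(P \right)} = 2 P$
$Q{\left(36 \right)} - p{\left(138,-43 \right)} = 2 \cdot 36 - -69 = 72 + 69 = 141$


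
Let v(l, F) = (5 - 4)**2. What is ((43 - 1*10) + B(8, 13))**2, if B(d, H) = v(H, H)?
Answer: 1156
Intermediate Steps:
v(l, F) = 1 (v(l, F) = 1**2 = 1)
B(d, H) = 1
((43 - 1*10) + B(8, 13))**2 = ((43 - 1*10) + 1)**2 = ((43 - 10) + 1)**2 = (33 + 1)**2 = 34**2 = 1156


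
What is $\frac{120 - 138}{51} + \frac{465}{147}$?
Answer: $\frac{2341}{833} \approx 2.8103$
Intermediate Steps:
$\frac{120 - 138}{51} + \frac{465}{147} = \left(120 - 138\right) \frac{1}{51} + 465 \cdot \frac{1}{147} = \left(-18\right) \frac{1}{51} + \frac{155}{49} = - \frac{6}{17} + \frac{155}{49} = \frac{2341}{833}$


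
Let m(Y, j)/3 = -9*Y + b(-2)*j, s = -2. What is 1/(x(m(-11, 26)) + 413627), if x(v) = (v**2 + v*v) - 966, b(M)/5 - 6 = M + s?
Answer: 1/2732519 ≈ 3.6596e-7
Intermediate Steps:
b(M) = 20 + 5*M (b(M) = 30 + 5*(M - 2) = 30 + 5*(-2 + M) = 30 + (-10 + 5*M) = 20 + 5*M)
m(Y, j) = -27*Y + 30*j (m(Y, j) = 3*(-9*Y + (20 + 5*(-2))*j) = 3*(-9*Y + (20 - 10)*j) = 3*(-9*Y + 10*j) = -27*Y + 30*j)
x(v) = -966 + 2*v**2 (x(v) = (v**2 + v**2) - 966 = 2*v**2 - 966 = -966 + 2*v**2)
1/(x(m(-11, 26)) + 413627) = 1/((-966 + 2*(-27*(-11) + 30*26)**2) + 413627) = 1/((-966 + 2*(297 + 780)**2) + 413627) = 1/((-966 + 2*1077**2) + 413627) = 1/((-966 + 2*1159929) + 413627) = 1/((-966 + 2319858) + 413627) = 1/(2318892 + 413627) = 1/2732519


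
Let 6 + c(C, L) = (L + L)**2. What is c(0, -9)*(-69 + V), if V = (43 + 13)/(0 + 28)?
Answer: -21306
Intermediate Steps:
c(C, L) = -6 + 4*L**2 (c(C, L) = -6 + (L + L)**2 = -6 + (2*L)**2 = -6 + 4*L**2)
V = 2 (V = 56/28 = 56*(1/28) = 2)
c(0, -9)*(-69 + V) = (-6 + 4*(-9)**2)*(-69 + 2) = (-6 + 4*81)*(-67) = (-6 + 324)*(-67) = 318*(-67) = -21306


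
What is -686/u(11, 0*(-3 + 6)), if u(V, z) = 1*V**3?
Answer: -686/1331 ≈ -0.51540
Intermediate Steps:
u(V, z) = V**3
-686/u(11, 0*(-3 + 6)) = -686/(11**3) = -686/1331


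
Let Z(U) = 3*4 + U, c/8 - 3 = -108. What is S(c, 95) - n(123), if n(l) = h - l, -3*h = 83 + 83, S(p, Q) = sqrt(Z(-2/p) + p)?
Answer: 535/3 + I*sqrt(36514695)/210 ≈ 178.33 + 28.775*I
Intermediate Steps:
c = -840 (c = 24 + 8*(-108) = 24 - 864 = -840)
Z(U) = 12 + U
S(p, Q) = sqrt(12 + p - 2/p) (S(p, Q) = sqrt((12 - 2/p) + p) = sqrt(12 + p - 2/p))
h = -166/3 (h = -(83 + 83)/3 = -1/3*166 = -166/3 ≈ -55.333)
n(l) = -166/3 - l
S(c, 95) - n(123) = sqrt(12 - 840 - 2/(-840)) - (-166/3 - 1*123) = sqrt(12 - 840 - 2*(-1/840)) - (-166/3 - 123) = sqrt(12 - 840 + 1/420) - 1*(-535/3) = sqrt(-347759/420) + 535/3 = I*sqrt(36514695)/210 + 535/3 = 535/3 + I*sqrt(36514695)/210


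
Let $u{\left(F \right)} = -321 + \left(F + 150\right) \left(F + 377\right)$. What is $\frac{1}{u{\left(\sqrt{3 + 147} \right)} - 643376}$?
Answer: $- \frac{586997}{344523818659} - \frac{2635 \sqrt{6}}{344523818659} \approx -1.7225 \cdot 10^{-6}$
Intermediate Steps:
$u{\left(F \right)} = -321 + \left(150 + F\right) \left(377 + F\right)$
$\frac{1}{u{\left(\sqrt{3 + 147} \right)} - 643376} = \frac{1}{\left(56229 + \left(\sqrt{3 + 147}\right)^{2} + 527 \sqrt{3 + 147}\right) - 643376} = \frac{1}{\left(56229 + \left(\sqrt{150}\right)^{2} + 527 \sqrt{150}\right) - 643376} = \frac{1}{\left(56229 + \left(5 \sqrt{6}\right)^{2} + 527 \cdot 5 \sqrt{6}\right) - 643376} = \frac{1}{\left(56229 + 150 + 2635 \sqrt{6}\right) - 643376} = \frac{1}{\left(56379 + 2635 \sqrt{6}\right) - 643376} = \frac{1}{-586997 + 2635 \sqrt{6}}$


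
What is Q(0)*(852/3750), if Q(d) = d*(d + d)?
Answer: 0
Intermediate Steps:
Q(d) = 2*d² (Q(d) = d*(2*d) = 2*d²)
Q(0)*(852/3750) = (2*0²)*(852/3750) = (2*0)*(852*(1/3750)) = 0*(142/625) = 0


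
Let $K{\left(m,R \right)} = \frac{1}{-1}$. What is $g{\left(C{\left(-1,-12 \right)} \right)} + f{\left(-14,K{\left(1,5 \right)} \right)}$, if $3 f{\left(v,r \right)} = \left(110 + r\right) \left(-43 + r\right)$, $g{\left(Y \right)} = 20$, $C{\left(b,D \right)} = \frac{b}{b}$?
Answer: $- \frac{4736}{3} \approx -1578.7$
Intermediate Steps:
$C{\left(b,D \right)} = 1$
$K{\left(m,R \right)} = -1$
$f{\left(v,r \right)} = \frac{\left(-43 + r\right) \left(110 + r\right)}{3}$ ($f{\left(v,r \right)} = \frac{\left(110 + r\right) \left(-43 + r\right)}{3} = \frac{\left(-43 + r\right) \left(110 + r\right)}{3}$)
$g{\left(C{\left(-1,-12 \right)} \right)} + f{\left(-14,K{\left(1,5 \right)} \right)} = 20 + \left(- \frac{4730}{3} + \frac{\left(-1\right)^{2}}{3} + \frac{67}{3} \left(-1\right)\right) = 20 - \frac{4796}{3} = - \frac{4736}{3}$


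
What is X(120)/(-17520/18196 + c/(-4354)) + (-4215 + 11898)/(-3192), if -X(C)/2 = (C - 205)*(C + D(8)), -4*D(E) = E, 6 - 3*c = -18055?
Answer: -74622786428377/8722988008 ≈ -8554.7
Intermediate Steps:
c = 18061/3 (c = 2 - ⅓*(-18055) = 2 + 18055/3 = 18061/3 ≈ 6020.3)
D(E) = -E/4
X(C) = -2*(-205 + C)*(-2 + C) (X(C) = -2*(C - 205)*(C - ¼*8) = -2*(-205 + C)*(C - 2) = -2*(-205 + C)*(-2 + C))
X(120)/(-17520/18196 + c/(-4354)) + (-4215 + 11898)/(-3192) = (-820 - 2*120² + 414*120)/(-17520/18196 + (18061/3)/(-4354)) + (-4215 + 11898)/(-3192) = (-820 - 2*14400 + 49680)/(-17520*1/18196 + (18061/3)*(-1/4354)) + 7683*(-1/3192) = (-820 - 28800 + 49680)/(-4380/4549 - 18061/13062) - 2561/1064 = 20060/(-139371049/59419038) - 2561/1064 = 20060*(-59419038/139371049) - 2561/1064 = -70114464840/8198297 - 2561/1064 = -74622786428377/8722988008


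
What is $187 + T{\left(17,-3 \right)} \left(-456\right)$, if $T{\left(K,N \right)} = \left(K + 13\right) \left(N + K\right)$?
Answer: $-191333$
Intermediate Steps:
$T{\left(K,N \right)} = \left(13 + K\right) \left(K + N\right)$
$187 + T{\left(17,-3 \right)} \left(-456\right) = 187 + \left(17^{2} + 13 \cdot 17 + 13 \left(-3\right) + 17 \left(-3\right)\right) \left(-456\right) = 187 + \left(289 + 221 - 39 - 51\right) \left(-456\right) = 187 + 420 \left(-456\right) = 187 - 191520 = -191333$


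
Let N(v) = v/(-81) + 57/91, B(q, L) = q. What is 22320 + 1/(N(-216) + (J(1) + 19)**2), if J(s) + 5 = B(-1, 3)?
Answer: 1049843793/47036 ≈ 22320.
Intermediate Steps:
J(s) = -6 (J(s) = -5 - 1 = -6)
N(v) = 57/91 - v/81 (N(v) = v*(-1/81) + 57*(1/91) = -v/81 + 57/91 = 57/91 - v/81)
22320 + 1/(N(-216) + (J(1) + 19)**2) = 22320 + 1/((57/91 - 1/81*(-216)) + (-6 + 19)**2) = 22320 + 1/((57/91 + 8/3) + 13**2) = 22320 + 1/(899/273 + 169) = 22320 + 1/(47036/273) = 22320 + 273/47036 = 1049843793/47036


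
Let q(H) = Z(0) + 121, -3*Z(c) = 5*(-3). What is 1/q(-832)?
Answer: 1/126 ≈ 0.0079365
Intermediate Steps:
Z(c) = 5 (Z(c) = -5*(-3)/3 = -1/3*(-15) = 5)
q(H) = 126 (q(H) = 5 + 121 = 126)
1/q(-832) = 1/126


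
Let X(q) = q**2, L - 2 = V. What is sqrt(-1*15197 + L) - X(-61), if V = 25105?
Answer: -3721 + sqrt(9910) ≈ -3621.4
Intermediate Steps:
L = 25107 (L = 2 + 25105 = 25107)
sqrt(-1*15197 + L) - X(-61) = sqrt(-1*15197 + 25107) - 1*(-61)**2 = sqrt(-15197 + 25107) - 1*3721 = sqrt(9910) - 3721 = -3721 + sqrt(9910)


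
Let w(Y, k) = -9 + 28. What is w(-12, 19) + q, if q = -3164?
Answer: -3145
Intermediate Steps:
w(Y, k) = 19
w(-12, 19) + q = 19 - 3164 = -3145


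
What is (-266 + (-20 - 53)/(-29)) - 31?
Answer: -8540/29 ≈ -294.48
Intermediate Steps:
(-266 + (-20 - 53)/(-29)) - 31 = (-266 - 73*(-1/29)) - 31 = (-266 + 73/29) - 31 = -7641/29 - 31 = -8540/29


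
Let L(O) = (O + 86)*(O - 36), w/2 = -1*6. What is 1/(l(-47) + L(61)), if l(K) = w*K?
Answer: 1/4239 ≈ 0.00023590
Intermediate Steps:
w = -12 (w = 2*(-1*6) = 2*(-6) = -12)
l(K) = -12*K
L(O) = (-36 + O)*(86 + O) (L(O) = (86 + O)*(-36 + O) = (-36 + O)*(86 + O))
1/(l(-47) + L(61)) = 1/(-12*(-47) + (-3096 + 61² + 50*61)) = 1/(564 + (-3096 + 3721 + 3050)) = 1/(564 + 3675) = 1/4239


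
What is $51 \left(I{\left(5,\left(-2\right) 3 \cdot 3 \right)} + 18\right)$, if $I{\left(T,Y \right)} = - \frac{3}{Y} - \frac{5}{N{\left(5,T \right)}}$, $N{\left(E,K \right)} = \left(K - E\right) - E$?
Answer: $\frac{1955}{2} \approx 977.5$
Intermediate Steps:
$N{\left(E,K \right)} = K - 2 E$
$I{\left(T,Y \right)} = - \frac{5}{-10 + T} - \frac{3}{Y}$ ($I{\left(T,Y \right)} = - \frac{3}{Y} - \frac{5}{T - 10} = - \frac{3}{Y} - \frac{5}{-10 + T} = - \frac{5}{-10 + T} - \frac{3}{Y}$)
$51 \left(I{\left(5,\left(-2\right) 3 \cdot 3 \right)} + 18\right) = 51 \left(\frac{30 - 5 \left(-2\right) 3 \cdot 3 - 15}{\left(-2\right) 3 \cdot 3 \left(-10 + 5\right)} + 18\right) = 51 \left(\frac{30 - 5 \left(\left(-6\right) 3\right) - 15}{\left(-6\right) 3 \left(-5\right)} + 18\right) = 51 \left(\frac{1}{-18} \left(- \frac{1}{5}\right) \left(30 - -90 - 15\right) + 18\right) = 51 \left(\left(- \frac{1}{18}\right) \left(- \frac{1}{5}\right) \left(30 + 90 - 15\right) + 18\right) = 51 \left(\left(- \frac{1}{18}\right) \left(- \frac{1}{5}\right) 105 + 18\right) = 51 \left(\frac{7}{6} + 18\right) = 51 \cdot \frac{115}{6} = \frac{1955}{2}$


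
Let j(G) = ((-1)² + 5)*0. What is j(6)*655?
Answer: 0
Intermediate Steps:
j(G) = 0 (j(G) = (1 + 5)*0 = 6*0 = 0)
j(6)*655 = 0*655 = 0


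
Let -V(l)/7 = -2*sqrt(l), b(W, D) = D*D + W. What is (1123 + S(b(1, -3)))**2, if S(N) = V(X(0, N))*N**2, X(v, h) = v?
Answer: 1261129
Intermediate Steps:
b(W, D) = W + D**2 (b(W, D) = D**2 + W = W + D**2)
V(l) = 14*sqrt(l) (V(l) = -(-14)*sqrt(l) = 14*sqrt(l))
S(N) = 0 (S(N) = (14*sqrt(0))*N**2 = (14*0)*N**2 = 0*N**2 = 0)
(1123 + S(b(1, -3)))**2 = (1123 + 0)**2 = 1123**2 = 1261129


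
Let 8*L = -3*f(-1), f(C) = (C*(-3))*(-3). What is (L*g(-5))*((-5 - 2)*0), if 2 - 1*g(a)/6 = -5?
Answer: 0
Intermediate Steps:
f(C) = 9*C (f(C) = -3*C*(-3) = 9*C)
g(a) = 42 (g(a) = 12 - 6*(-5) = 12 + 30 = 42)
L = 27/8 (L = (-27*(-1))/8 = (-3*(-9))/8 = (⅛)*27 = 27/8 ≈ 3.3750)
(L*g(-5))*((-5 - 2)*0) = ((27/8)*42)*((-5 - 2)*0) = 567*(-7*0)/4 = (567/4)*0 = 0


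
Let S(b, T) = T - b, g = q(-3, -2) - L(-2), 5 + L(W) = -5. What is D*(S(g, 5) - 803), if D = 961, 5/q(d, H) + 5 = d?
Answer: -6207099/8 ≈ -7.7589e+5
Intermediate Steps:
q(d, H) = 5/(-5 + d)
L(W) = -10 (L(W) = -5 - 5 = -10)
g = 75/8 (g = 5/(-5 - 3) - 1*(-10) = 5/(-8) + 10 = 5*(-1/8) + 10 = -5/8 + 10 = 75/8 ≈ 9.3750)
D*(S(g, 5) - 803) = 961*((5 - 1*75/8) - 803) = 961*((5 - 75/8) - 803) = 961*(-35/8 - 803) = 961*(-6459/8) = -6207099/8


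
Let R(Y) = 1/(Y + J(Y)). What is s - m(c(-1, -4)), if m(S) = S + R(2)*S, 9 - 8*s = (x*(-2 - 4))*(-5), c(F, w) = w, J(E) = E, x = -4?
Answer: 169/8 ≈ 21.125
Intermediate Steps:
R(Y) = 1/(2*Y) (R(Y) = 1/(Y + Y) = 1/(2*Y))
s = 129/8 (s = 9/8 - (-4*(-2 - 4))*(-5)/8 = 9/8 - (-4*(-6))*(-5)/8 = 9/8 - 3*(-5) = 9/8 - 1/8*(-120) = 9/8 + 15 = 129/8 ≈ 16.125)
m(S) = 5*S/4 (m(S) = S + ((1/2)/2)*S = S + ((1/2)*(1/2))*S = S + S/4 = 5*S/4)
s - m(c(-1, -4)) = 129/8 - 5*(-4)/4 = 129/8 - 1*(-5) = 129/8 + 5 = 169/8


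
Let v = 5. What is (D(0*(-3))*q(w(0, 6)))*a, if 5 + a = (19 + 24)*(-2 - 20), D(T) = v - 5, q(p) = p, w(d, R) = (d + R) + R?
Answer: 0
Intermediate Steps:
w(d, R) = d + 2*R (w(d, R) = (R + d) + R = d + 2*R)
D(T) = 0 (D(T) = 5 - 5 = 0)
a = -951 (a = -5 + (19 + 24)*(-2 - 20) = -5 + 43*(-22) = -5 - 946 = -951)
(D(0*(-3))*q(w(0, 6)))*a = (0*(0 + 2*6))*(-951) = (0*(0 + 12))*(-951) = (0*12)*(-951) = 0*(-951) = 0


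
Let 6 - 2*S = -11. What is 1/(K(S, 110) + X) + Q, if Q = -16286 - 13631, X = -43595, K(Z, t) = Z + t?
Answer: -2601372903/86953 ≈ -29917.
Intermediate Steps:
S = 17/2 (S = 3 - ½*(-11) = 3 + 11/2 = 17/2 ≈ 8.5000)
Q = -29917
1/(K(S, 110) + X) + Q = 1/((17/2 + 110) - 43595) - 29917 = 1/(237/2 - 43595) - 29917 = 1/(-86953/2) - 29917 = -2/86953 - 29917 = -2601372903/86953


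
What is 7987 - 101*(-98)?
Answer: 17885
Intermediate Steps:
7987 - 101*(-98) = 7987 + 9898 = 17885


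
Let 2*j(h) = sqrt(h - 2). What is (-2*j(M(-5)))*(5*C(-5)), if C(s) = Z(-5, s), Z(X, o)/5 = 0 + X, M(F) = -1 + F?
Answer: 250*I*sqrt(2) ≈ 353.55*I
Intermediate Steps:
Z(X, o) = 5*X (Z(X, o) = 5*(0 + X) = 5*X)
C(s) = -25 (C(s) = 5*(-5) = -25)
j(h) = sqrt(-2 + h)/2 (j(h) = sqrt(h - 2)/2 = sqrt(-2 + h)/2)
(-2*j(M(-5)))*(5*C(-5)) = (-sqrt(-2 + (-1 - 5)))*(5*(-25)) = -sqrt(-2 - 6)*(-125) = -sqrt(-8)*(-125) = -2*I*sqrt(2)*(-125) = 250*I*sqrt(2)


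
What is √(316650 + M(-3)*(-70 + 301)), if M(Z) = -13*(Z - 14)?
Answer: 73*√69 ≈ 606.38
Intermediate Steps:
M(Z) = 182 - 13*Z (M(Z) = -13*(-14 + Z) = 182 - 13*Z)
√(316650 + M(-3)*(-70 + 301)) = √(316650 + (182 - 13*(-3))*(-70 + 301)) = √(316650 + (182 + 39)*231) = √(316650 + 221*231) = √(316650 + 51051) = √367701 = 73*√69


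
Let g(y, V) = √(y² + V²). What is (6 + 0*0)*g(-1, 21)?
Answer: 6*√442 ≈ 126.14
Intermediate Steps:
g(y, V) = √(V² + y²)
(6 + 0*0)*g(-1, 21) = (6 + 0*0)*√(21² + (-1)²) = (6 + 0)*√(441 + 1) = 6*√442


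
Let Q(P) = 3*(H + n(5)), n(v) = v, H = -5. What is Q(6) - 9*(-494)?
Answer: 4446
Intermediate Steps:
Q(P) = 0 (Q(P) = 3*(-5 + 5) = 3*0 = 0)
Q(6) - 9*(-494) = 0 - 9*(-494) = 0 + 4446 = 4446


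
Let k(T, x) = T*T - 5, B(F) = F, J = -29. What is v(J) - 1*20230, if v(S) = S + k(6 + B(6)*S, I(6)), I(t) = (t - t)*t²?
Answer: 7960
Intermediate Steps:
I(t) = 0 (I(t) = 0*t² = 0)
k(T, x) = -5 + T² (k(T, x) = T² - 5 = -5 + T²)
v(S) = -5 + S + (6 + 6*S)² (v(S) = S + (-5 + (6 + 6*S)²) = -5 + S + (6 + 6*S)²)
v(J) - 1*20230 = (-5 - 29 + 36*(1 - 29)²) - 1*20230 = (-5 - 29 + 36*(-28)²) - 20230 = (-5 - 29 + 36*784) - 20230 = (-5 - 29 + 28224) - 20230 = 28190 - 20230 = 7960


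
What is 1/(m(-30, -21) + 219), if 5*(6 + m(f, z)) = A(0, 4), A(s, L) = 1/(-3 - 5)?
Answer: 40/8519 ≈ 0.0046954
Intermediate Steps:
A(s, L) = -⅛ (A(s, L) = 1/(-8) = -⅛)
m(f, z) = -241/40 (m(f, z) = -6 + (⅕)*(-⅛) = -6 - 1/40 = -241/40)
1/(m(-30, -21) + 219) = 1/(-241/40 + 219) = 1/(8519/40) = 40/8519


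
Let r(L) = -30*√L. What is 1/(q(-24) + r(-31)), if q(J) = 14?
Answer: 7/14048 + 15*I*√31/14048 ≈ 0.00049829 + 0.0059451*I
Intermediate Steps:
1/(q(-24) + r(-31)) = 1/(14 - 30*I*√31)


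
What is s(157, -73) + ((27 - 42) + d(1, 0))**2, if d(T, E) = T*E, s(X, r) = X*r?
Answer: -11236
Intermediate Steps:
d(T, E) = E*T
s(157, -73) + ((27 - 42) + d(1, 0))**2 = 157*(-73) + ((27 - 42) + 0*1)**2 = -11461 + (-15 + 0)**2 = -11461 + (-15)**2 = -11461 + 225 = -11236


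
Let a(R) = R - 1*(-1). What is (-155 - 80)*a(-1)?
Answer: 0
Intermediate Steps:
a(R) = 1 + R (a(R) = R + 1 = 1 + R)
(-155 - 80)*a(-1) = (-155 - 80)*(1 - 1) = -235*0 = 0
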